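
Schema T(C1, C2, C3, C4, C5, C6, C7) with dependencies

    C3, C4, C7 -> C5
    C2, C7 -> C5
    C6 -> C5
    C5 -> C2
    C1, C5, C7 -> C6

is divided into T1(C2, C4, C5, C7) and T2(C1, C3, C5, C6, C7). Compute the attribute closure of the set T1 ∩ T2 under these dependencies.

T1 ∩ T2 = {C5, C7}.
C5 → C2 applies, adding C2
Closure: {C2, C5, C7}.

C2, C5, C7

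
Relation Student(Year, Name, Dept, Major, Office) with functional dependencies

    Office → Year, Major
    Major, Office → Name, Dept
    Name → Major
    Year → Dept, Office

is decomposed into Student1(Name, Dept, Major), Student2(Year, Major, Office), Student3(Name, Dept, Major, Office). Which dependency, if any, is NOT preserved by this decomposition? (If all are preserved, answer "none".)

none

Office → Year, Major lies within Student2.
Major, Office → Name, Dept lies within Student3.
Name → Major lies within Student1.
Year → Dept, Office: restricted closure across fragments reaches Dept, Office.
Every dependency is enforceable on the fragments, so the decomposition is dependency-preserving.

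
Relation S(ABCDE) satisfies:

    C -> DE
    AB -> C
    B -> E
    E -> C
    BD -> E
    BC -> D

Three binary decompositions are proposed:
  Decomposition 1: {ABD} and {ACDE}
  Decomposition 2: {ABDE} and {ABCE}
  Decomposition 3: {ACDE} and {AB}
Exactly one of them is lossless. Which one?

Decomposition 2

Decomposition 1: common = {AD}, closure = {AD} → lossy.
Decomposition 2: common = {ABE}, closure = {ABCDE} → lossless.
Decomposition 3: common = {A}, closure = {A} → lossy.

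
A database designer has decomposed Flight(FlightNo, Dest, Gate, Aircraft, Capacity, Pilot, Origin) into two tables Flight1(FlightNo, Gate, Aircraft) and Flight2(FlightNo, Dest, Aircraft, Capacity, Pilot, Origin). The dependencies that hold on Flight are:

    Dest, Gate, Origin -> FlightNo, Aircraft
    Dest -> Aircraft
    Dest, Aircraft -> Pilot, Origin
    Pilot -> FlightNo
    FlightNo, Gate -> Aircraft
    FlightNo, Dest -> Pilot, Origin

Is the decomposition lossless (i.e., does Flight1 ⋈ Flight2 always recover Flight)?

No

Common attributes: Flight1 ∩ Flight2 = {FlightNo, Aircraft}.
No dependency enlarges {FlightNo, Aircraft}, so (FlightNo, Aircraft)⁺ = {FlightNo, Aircraft}.
The closure contains neither all of Flight1 = {FlightNo, Gate, Aircraft} nor all of Flight2 = {FlightNo, Dest, Aircraft, Capacity, Pilot, Origin}, so the common attributes are not a superkey of either fragment. The join is lossy.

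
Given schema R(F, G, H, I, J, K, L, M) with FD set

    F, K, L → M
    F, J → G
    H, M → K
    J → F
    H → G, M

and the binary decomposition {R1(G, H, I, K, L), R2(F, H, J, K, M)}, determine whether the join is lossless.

No

Common attributes: R1 ∩ R2 = {H, K}.
Closure of {H, K}: H → G, M applies, adding G, M. So (H, K)⁺ = {G, H, K, M}.
The closure contains neither all of R1 = {G, H, I, K, L} nor all of R2 = {F, H, J, K, M}, so the common attributes are not a superkey of either fragment. The join is lossy.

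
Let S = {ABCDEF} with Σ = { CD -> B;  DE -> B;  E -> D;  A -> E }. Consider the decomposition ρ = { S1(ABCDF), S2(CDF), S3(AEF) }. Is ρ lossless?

Chase test. Columns are ABCDEF; row i has aⱼ where attribute j ∈ Si, else bᵢⱼ.
Initial tableau (one row per fragment):
  row 1: a1 a2 a3 a4 b15 a6
  row 2: b21 b22 a3 a4 b25 a6
  row 3: a1 b32 b33 b34 a5 a6
Rows 1 and 2 agree on CD; apply CD→B and equate their B entries.
Rows 1 and 3 agree on A; apply A→E and equate their E entries.
Rows 1 and 3 agree on E; apply E→D and equate their D entries.
Rows 1 and 3 agree on DE; apply DE→B and equate their B entries.
Row 1 is now all distinguished symbols — the join is lossless.

Yes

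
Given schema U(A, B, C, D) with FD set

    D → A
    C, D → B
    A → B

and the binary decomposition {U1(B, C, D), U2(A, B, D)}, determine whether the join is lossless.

Common attributes: U1 ∩ U2 = {B, D}.
Closure of {B, D}: D → A applies, adding A. So (B, D)⁺ = {A, B, D}.
This closure contains every attribute of U2, so U1 ∩ U2 → U2. The join is lossless.

Yes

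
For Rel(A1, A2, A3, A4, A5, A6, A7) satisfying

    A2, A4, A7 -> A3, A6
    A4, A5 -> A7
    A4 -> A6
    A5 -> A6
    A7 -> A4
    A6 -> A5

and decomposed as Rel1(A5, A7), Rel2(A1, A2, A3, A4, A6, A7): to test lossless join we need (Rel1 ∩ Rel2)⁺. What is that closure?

Rel1 ∩ Rel2 = {A7}.
A7 → A4 applies, adding A4
A4 → A6 applies, adding A6
A6 → A5 applies, adding A5
Closure: {A4, A5, A6, A7}.

A4, A5, A6, A7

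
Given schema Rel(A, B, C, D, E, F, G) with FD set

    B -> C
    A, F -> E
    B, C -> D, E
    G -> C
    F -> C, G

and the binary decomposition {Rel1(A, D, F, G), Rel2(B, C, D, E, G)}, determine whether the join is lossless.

Common attributes: Rel1 ∩ Rel2 = {D, G}.
Closure of {D, G}: G → C applies, adding C. So (D, G)⁺ = {C, D, G}.
The closure contains neither all of Rel1 = {A, D, F, G} nor all of Rel2 = {B, C, D, E, G}, so the common attributes are not a superkey of either fragment. The join is lossy.

No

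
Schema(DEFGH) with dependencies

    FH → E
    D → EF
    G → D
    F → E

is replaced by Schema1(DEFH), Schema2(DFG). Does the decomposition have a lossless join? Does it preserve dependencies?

lossy but dependency-preserving

Lossless test: (DF)⁺ = {DEF}, which is a superkey of neither fragment — lossy.
Dependency preservation: every FD's attributes lie within a single fragment, so each can be enforced locally — preserved.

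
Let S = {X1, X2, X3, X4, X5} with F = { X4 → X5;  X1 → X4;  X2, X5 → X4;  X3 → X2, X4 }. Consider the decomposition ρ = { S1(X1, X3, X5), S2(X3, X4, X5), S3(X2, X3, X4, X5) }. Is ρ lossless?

Chase test. Columns are X1, X2, X3, X4, X5; row i has aⱼ where attribute j ∈ Si, else bᵢⱼ.
Initial tableau (one row per fragment):
  row 1: a1 b12 a3 b14 a5
  row 2: b21 b22 a3 a4 a5
  row 3: b31 a2 a3 a4 a5
Rows 1 and 2 agree on X3; apply X3→X2, X4 and equate their X2, X4 entries.
Rows 1 and 3 agree on X3; apply X3→X2, X4 and equate their X2, X4 entries.
Row 1 is now all distinguished symbols — the join is lossless.

Yes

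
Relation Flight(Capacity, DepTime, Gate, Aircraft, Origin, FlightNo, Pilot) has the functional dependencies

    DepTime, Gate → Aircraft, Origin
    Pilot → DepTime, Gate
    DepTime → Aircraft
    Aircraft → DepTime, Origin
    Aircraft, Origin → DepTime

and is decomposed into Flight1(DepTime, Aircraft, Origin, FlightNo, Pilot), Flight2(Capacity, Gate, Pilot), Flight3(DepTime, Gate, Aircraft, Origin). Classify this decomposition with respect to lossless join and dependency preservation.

Lossless test (chase): Rows 1 and 2 agree on Pilot; apply Pilot→DepTime, Gate and equate their DepTime, Gate entries. Rows 1 and 2 agree on DepTime; apply DepTime→Aircraft and equate their Aircraft entries. Rows 1 and 2 agree on Aircraft; apply Aircraft→DepTime, Origin and equate their DepTime, Origin entries. No row becomes fully distinguished — the join is lossy.
Dependency preservation: Pilot → DepTime, Gate is not contained in any single fragment, but the restricted closure of its left-hand side across the fragments still reaches the right-hand side; the remaining FDs each lie inside some fragment. All dependencies are preserved.

lossy but dependency-preserving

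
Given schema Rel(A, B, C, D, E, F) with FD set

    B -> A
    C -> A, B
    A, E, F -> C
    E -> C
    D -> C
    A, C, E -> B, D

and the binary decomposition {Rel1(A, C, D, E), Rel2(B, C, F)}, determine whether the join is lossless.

Common attributes: Rel1 ∩ Rel2 = {C}.
Closure of {C}: C → A, B applies, adding A, B. So (C)⁺ = {A, B, C}.
The closure contains neither all of Rel1 = {A, C, D, E} nor all of Rel2 = {B, C, F}, so the common attributes are not a superkey of either fragment. The join is lossy.

No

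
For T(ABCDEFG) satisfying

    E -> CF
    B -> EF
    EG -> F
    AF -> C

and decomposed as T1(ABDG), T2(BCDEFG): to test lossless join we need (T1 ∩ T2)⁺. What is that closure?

T1 ∩ T2 = {BDG}.
B → EF applies, adding EF
E → CF applies, adding C
Closure: {BCDEFG}.

BCDEFG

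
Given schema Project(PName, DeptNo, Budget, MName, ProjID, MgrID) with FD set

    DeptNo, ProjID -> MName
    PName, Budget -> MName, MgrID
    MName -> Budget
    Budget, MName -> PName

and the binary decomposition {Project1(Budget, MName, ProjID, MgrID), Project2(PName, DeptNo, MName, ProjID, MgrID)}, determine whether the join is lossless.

Yes

Common attributes: Project1 ∩ Project2 = {MName, ProjID, MgrID}.
Closure of {MName, ProjID, MgrID}: MName → Budget applies, adding Budget; Budget, MName → PName applies, adding PName. So (MName, ProjID, MgrID)⁺ = {PName, Budget, MName, ProjID, MgrID}.
This closure contains every attribute of Project1, so Project1 ∩ Project2 → Project1. The join is lossless.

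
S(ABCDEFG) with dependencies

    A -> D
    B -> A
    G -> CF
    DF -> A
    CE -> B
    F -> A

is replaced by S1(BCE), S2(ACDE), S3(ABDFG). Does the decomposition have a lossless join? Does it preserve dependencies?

lossy and not dependency-preserving

Lossless test (chase): Rows 1 and 3 agree on B; apply B→A and equate their A entries. Rows 1 and 2 agree on CE; apply CE→B and equate their B entries. Rows 1 and 2 agree on A; apply A→D and equate their D entries. No row becomes fully distinguished — the join is lossy.
Dependency preservation: the restricted closure of {G} across the fragments never reaches {CF}, so G → CF cannot be enforced without a join — not preserved.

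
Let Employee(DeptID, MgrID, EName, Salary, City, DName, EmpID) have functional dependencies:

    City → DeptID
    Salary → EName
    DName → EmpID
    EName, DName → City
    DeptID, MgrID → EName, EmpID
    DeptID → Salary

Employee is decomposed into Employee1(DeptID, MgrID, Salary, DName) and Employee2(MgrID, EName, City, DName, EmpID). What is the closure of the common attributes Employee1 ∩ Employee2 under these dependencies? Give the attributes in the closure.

MgrID, DName, EmpID

Employee1 ∩ Employee2 = {MgrID, DName}.
DName → EmpID applies, adding EmpID
Closure: {MgrID, DName, EmpID}.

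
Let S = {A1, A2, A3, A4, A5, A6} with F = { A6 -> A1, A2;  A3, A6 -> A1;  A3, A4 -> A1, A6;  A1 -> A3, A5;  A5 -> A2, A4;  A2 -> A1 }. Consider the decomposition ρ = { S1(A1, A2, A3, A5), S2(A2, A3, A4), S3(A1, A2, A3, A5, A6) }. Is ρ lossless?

Yes

Chase test. Columns are A1, A2, A3, A4, A5, A6; row i has aⱼ where attribute j ∈ Si, else bᵢⱼ.
Initial tableau (one row per fragment):
  row 1: a1 a2 a3 b14 a5 b16
  row 2: b21 a2 a3 a4 b25 b26
  row 3: a1 a2 a3 b34 a5 a6
Rows 1 and 3 agree on A5; apply A5→A2, A4 and equate their A2, A4 entries.
Rows 1 and 2 agree on A2; apply A2→A1 and equate their A1 entries.
Rows 1 and 3 agree on A3, A4; apply A3, A4→A1, A6 and equate their A1, A6 entries.
Rows 1 and 2 agree on A1; apply A1→A3, A5 and equate their A3, A5 entries.
Rows 1 and 2 agree on A5; apply A5→A2, A4 and equate their A2, A4 entries.
Rows 1 and 2 agree on A3, A4; apply A3, A4→A1, A6 and equate their A1, A6 entries.
Row 1 is now all distinguished symbols — the join is lossless.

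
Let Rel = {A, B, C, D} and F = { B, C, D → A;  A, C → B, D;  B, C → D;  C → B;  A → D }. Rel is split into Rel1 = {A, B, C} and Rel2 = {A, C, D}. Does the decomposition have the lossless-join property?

Yes

Common attributes: Rel1 ∩ Rel2 = {A, C}.
Closure of {A, C}: A, C → B, D applies, adding B, D. So (A, C)⁺ = {A, B, C, D}.
This closure contains every attribute of Rel1, so Rel1 ∩ Rel2 → Rel1. The join is lossless.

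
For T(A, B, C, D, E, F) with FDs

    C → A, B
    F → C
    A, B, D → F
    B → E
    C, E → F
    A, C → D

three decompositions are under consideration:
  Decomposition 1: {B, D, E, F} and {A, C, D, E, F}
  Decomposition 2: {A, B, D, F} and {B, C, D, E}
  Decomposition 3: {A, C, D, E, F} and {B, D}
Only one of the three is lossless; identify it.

Decomposition 1

Decomposition 1: common = {D, E, F}, closure = {A, B, C, D, E, F} → lossless.
Decomposition 2: common = {B, D}, closure = {B, D, E} → lossy.
Decomposition 3: common = {D}, closure = {D} → lossy.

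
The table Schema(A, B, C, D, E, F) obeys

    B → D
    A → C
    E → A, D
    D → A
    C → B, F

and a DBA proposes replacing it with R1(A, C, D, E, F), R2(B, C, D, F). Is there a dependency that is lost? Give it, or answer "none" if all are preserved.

none

B → D lies within R2.
A → C lies within R1.
E → A, D lies within R1.
D → A lies within R1.
C → B, F lies within R2.
Every dependency is enforceable on the fragments, so the decomposition is dependency-preserving.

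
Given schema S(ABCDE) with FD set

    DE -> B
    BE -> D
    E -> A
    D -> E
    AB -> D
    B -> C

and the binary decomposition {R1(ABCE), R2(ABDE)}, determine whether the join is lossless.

Yes

Common attributes: R1 ∩ R2 = {ABE}.
Closure of {ABE}: BE → D applies, adding D; B → C applies, adding C. So (ABE)⁺ = {ABCDE}.
This closure contains every attribute of R1, so R1 ∩ R2 → R1. The join is lossless.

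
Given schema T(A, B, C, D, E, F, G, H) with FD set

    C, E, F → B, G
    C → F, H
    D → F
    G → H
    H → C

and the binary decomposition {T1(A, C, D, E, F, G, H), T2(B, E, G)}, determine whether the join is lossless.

Common attributes: T1 ∩ T2 = {E, G}.
Closure of {E, G}: G → H applies, adding H; H → C applies, adding C; C → F, H applies, adding F; C, E, F → B, G applies, adding B. So (E, G)⁺ = {B, C, E, F, G, H}.
This closure contains every attribute of T2, so T1 ∩ T2 → T2. The join is lossless.

Yes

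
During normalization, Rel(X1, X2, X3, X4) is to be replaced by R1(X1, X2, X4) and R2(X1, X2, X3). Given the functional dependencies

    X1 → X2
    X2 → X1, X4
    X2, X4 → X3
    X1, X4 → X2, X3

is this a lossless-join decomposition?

Common attributes: R1 ∩ R2 = {X1, X2}.
Closure of {X1, X2}: X2 → X1, X4 applies, adding X4; X2, X4 → X3 applies, adding X3. So (X1, X2)⁺ = {X1, X2, X3, X4}.
This closure contains every attribute of R1, so R1 ∩ R2 → R1. The join is lossless.

Yes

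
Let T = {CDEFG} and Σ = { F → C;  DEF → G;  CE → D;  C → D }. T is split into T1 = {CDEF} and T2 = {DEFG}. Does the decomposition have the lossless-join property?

Common attributes: T1 ∩ T2 = {DEF}.
Closure of {DEF}: F → C applies, adding C; DEF → G applies, adding G. So (DEF)⁺ = {CDEFG}.
This closure contains every attribute of T1, so T1 ∩ T2 → T1. The join is lossless.

Yes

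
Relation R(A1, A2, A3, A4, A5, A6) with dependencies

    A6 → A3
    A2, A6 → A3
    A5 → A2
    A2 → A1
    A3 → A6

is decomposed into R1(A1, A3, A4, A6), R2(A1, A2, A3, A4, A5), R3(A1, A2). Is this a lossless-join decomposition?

Yes

Chase test. Columns are A1, A2, A3, A4, A5, A6; row i has aⱼ where attribute j ∈ Ri, else bᵢⱼ.
Initial tableau (one row per fragment):
  row 1: a1 b12 a3 a4 b15 a6
  row 2: a1 a2 a3 a4 a5 b26
  row 3: a1 a2 b33 b34 b35 b36
Rows 1 and 2 agree on A3; apply A3→A6 and equate their A6 entries.
Row 2 is now all distinguished symbols — the join is lossless.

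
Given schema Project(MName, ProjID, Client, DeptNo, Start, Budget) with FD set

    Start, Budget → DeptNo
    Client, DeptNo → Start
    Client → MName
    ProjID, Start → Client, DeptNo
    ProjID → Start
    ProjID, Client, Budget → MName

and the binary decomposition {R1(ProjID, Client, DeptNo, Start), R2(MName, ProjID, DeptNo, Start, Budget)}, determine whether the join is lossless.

Yes

Common attributes: R1 ∩ R2 = {ProjID, DeptNo, Start}.
Closure of {ProjID, DeptNo, Start}: ProjID, Start → Client, DeptNo applies, adding Client; Client → MName applies, adding MName. So (ProjID, DeptNo, Start)⁺ = {MName, ProjID, Client, DeptNo, Start}.
This closure contains every attribute of R1, so R1 ∩ R2 → R1. The join is lossless.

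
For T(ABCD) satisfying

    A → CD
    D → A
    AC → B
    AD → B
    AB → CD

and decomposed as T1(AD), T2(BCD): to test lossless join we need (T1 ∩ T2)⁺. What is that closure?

T1 ∩ T2 = {D}.
D → A applies, adding A
AD → B applies, adding B
AB → CD applies, adding C
Closure: {ABCD}.

ABCD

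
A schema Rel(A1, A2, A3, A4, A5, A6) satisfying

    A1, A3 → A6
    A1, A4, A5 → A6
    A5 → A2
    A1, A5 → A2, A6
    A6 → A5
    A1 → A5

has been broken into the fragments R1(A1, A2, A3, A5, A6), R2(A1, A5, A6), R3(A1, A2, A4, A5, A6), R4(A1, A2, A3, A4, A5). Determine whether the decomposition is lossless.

Chase test. Columns are A1, A2, A3, A4, A5, A6; row i has aⱼ where attribute j ∈ Ri, else bᵢⱼ.
Initial tableau (one row per fragment):
  row 1: a1 a2 a3 b14 a5 a6
  row 2: a1 b22 b23 b24 a5 a6
  row 3: a1 a2 b33 a4 a5 a6
  row 4: a1 a2 a3 a4 a5 b46
Rows 1 and 4 agree on A1, A3; apply A1, A3→A6 and equate their A6 entries.
Rows 1 and 2 agree on A5; apply A5→A2 and equate their A2 entries.
Row 4 is now all distinguished symbols — the join is lossless.

Yes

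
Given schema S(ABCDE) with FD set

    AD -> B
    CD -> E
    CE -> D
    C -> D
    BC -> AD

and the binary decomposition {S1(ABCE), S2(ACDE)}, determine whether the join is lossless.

Yes

Common attributes: S1 ∩ S2 = {ACE}.
Closure of {ACE}: CE → D applies, adding D; AD → B applies, adding B. So (ACE)⁺ = {ABCDE}.
This closure contains every attribute of S1, so S1 ∩ S2 → S1. The join is lossless.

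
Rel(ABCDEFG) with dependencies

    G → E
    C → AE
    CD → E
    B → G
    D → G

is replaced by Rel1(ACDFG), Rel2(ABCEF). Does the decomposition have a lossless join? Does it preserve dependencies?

Lossless test: (ACF)⁺ = {ACEF}, which is a superkey of neither fragment — lossy.
Dependency preservation: the restricted closure of {G} across the fragments never reaches {E}, so G → E cannot be enforced without a join — not preserved.

lossy and not dependency-preserving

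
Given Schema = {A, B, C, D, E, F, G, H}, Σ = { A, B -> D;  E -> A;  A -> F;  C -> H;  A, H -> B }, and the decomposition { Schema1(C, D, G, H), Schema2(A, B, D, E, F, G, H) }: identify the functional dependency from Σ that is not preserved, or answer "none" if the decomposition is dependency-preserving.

none

A, B → D lies within Schema2.
E → A lies within Schema2.
A → F lies within Schema2.
C → H lies within Schema1.
A, H → B lies within Schema2.
Every dependency is enforceable on the fragments, so the decomposition is dependency-preserving.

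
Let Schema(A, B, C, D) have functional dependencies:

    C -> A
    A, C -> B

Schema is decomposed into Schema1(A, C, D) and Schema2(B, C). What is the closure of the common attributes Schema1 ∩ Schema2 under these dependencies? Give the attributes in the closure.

Schema1 ∩ Schema2 = {C}.
C → A applies, adding A
A, C → B applies, adding B
Closure: {A, B, C}.

A, B, C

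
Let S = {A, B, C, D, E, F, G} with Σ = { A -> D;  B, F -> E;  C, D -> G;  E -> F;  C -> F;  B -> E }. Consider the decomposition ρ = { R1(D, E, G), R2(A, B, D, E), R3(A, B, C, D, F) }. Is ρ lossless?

No

Chase test. Columns are A, B, C, D, E, F, G; row i has aⱼ where attribute j ∈ Ri, else bᵢⱼ.
Initial tableau (one row per fragment):
  row 1: b11 b12 b13 a4 a5 b16 a7
  row 2: a1 a2 b23 a4 a5 b26 b27
  row 3: a1 a2 a3 a4 b35 a6 b37
Rows 1 and 2 agree on E; apply E→F and equate their F entries.
Rows 2 and 3 agree on B; apply B→E and equate their E entries.
Rows 1 and 3 agree on E; apply E→F and equate their F entries.
No row becomes fully distinguished — the join is lossy.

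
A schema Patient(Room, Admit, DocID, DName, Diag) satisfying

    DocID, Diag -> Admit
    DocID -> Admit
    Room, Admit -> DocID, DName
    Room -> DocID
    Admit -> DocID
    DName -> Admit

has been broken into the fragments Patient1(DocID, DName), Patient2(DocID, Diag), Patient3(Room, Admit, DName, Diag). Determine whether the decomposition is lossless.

Yes

Chase test. Columns are Room, Admit, DocID, DName, Diag; row i has aⱼ where attribute j ∈ Patienti, else bᵢⱼ.
Initial tableau (one row per fragment):
  row 1: b11 b12 a3 a4 b15
  row 2: b21 b22 a3 b24 a5
  row 3: a1 a2 b33 a4 a5
Rows 1 and 2 agree on DocID; apply DocID→Admit and equate their Admit entries.
Rows 1 and 3 agree on DName; apply DName→Admit and equate their Admit entries.
Rows 1 and 3 agree on Admit; apply Admit→DocID and equate their DocID entries.
Row 3 is now all distinguished symbols — the join is lossless.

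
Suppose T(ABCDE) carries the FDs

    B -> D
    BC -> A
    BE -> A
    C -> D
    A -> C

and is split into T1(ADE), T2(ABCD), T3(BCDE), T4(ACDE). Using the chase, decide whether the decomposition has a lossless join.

Yes

Chase test. Columns are ABCDE; row i has aⱼ where attribute j ∈ Ti, else bᵢⱼ.
Initial tableau (one row per fragment):
  row 1: a1 b12 b13 a4 a5
  row 2: a1 a2 a3 a4 b25
  row 3: b31 a2 a3 a4 a5
  row 4: a1 b42 a3 a4 a5
Rows 2 and 3 agree on BC; apply BC→A and equate their A entries.
Rows 1 and 2 agree on A; apply A→C and equate their C entries.
Row 3 is now all distinguished symbols — the join is lossless.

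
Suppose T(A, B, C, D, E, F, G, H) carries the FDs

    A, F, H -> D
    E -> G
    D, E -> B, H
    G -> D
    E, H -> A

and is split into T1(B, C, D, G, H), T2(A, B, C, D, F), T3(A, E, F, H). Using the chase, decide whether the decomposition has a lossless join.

Chase test. Columns are A, B, C, D, E, F, G, H; row i has aⱼ where attribute j ∈ Ti, else bᵢⱼ.
Initial tableau (one row per fragment):
  row 1: b11 a2 a3 a4 b15 b16 a7 a8
  row 2: a1 a2 a3 a4 b25 a6 b27 b28
  row 3: a1 b32 b33 b34 a5 a6 b37 a8
No row becomes fully distinguished — the join is lossy.

No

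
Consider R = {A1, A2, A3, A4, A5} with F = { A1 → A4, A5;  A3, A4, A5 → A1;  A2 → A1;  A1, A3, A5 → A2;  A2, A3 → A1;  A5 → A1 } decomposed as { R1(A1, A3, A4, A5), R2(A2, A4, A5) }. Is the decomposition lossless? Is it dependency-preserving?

Lossless test: (A4, A5)⁺ = {A1, A4, A5}, which is a superkey of neither fragment — lossy.
Dependency preservation: the restricted closure of {A1, A3, A5} across the fragments never reaches {A2}, so A1, A3, A5 → A2 cannot be enforced without a join — not preserved.

lossy and not dependency-preserving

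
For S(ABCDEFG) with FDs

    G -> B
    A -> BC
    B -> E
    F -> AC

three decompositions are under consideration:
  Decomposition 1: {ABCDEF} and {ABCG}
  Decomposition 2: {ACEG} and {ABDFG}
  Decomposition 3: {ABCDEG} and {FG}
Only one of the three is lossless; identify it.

Decomposition 1: common = {ABC}, closure = {ABCE} → lossy.
Decomposition 2: common = {AG}, closure = {ABCEG} → lossless.
Decomposition 3: common = {G}, closure = {BEG} → lossy.

Decomposition 2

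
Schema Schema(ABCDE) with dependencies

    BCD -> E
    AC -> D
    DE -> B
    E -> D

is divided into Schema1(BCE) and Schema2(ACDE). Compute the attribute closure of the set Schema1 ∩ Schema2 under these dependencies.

Schema1 ∩ Schema2 = {CE}.
E → D applies, adding D
DE → B applies, adding B
Closure: {BCDE}.

BCDE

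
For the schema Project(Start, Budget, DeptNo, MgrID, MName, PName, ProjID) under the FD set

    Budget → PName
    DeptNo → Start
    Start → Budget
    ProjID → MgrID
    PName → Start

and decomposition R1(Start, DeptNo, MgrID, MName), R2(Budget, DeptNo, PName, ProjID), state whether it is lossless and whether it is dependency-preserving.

lossy and not dependency-preserving

Lossless test: (DeptNo)⁺ = {Start, Budget, DeptNo, PName}, which is a superkey of neither fragment — lossy.
Dependency preservation: the restricted closure of {Start} across the fragments never reaches {Budget}, so Start → Budget cannot be enforced without a join — not preserved.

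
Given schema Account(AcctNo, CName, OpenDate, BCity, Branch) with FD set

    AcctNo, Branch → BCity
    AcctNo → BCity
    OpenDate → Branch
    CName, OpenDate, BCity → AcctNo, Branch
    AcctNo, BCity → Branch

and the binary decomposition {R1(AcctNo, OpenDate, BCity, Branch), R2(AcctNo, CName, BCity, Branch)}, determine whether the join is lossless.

No

Common attributes: R1 ∩ R2 = {AcctNo, BCity, Branch}.
No dependency enlarges {AcctNo, BCity, Branch}, so (AcctNo, BCity, Branch)⁺ = {AcctNo, BCity, Branch}.
The closure contains neither all of R1 = {AcctNo, OpenDate, BCity, Branch} nor all of R2 = {AcctNo, CName, BCity, Branch}, so the common attributes are not a superkey of either fragment. The join is lossy.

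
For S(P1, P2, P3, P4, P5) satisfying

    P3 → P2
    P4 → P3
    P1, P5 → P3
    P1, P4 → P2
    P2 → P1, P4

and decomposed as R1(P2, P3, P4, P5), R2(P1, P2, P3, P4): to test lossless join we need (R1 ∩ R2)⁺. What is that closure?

R1 ∩ R2 = {P2, P3, P4}.
P2 → P1, P4 applies, adding P1
Closure: {P1, P2, P3, P4}.

P1, P2, P3, P4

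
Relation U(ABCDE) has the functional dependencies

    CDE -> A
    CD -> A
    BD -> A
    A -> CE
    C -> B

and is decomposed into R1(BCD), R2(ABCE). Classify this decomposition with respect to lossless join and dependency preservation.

Lossless test: (BC)⁺ = {BC}, which is a superkey of neither fragment — lossy.
Dependency preservation: the restricted closure of {CDE} across the fragments never reaches {A}, so CDE → A cannot be enforced without a join — not preserved.

lossy and not dependency-preserving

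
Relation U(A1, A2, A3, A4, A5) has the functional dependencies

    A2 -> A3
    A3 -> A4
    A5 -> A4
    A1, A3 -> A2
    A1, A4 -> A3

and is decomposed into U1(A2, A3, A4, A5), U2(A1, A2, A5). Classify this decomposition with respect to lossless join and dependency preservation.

Lossless test: (A2, A5)⁺ = {A2, A3, A4, A5}, which contains all of one fragment — lossless.
Dependency preservation: the restricted closure of {A1, A3} across the fragments never reaches {A2}, so A1, A3 → A2 cannot be enforced without a join — not preserved.

lossless but not dependency-preserving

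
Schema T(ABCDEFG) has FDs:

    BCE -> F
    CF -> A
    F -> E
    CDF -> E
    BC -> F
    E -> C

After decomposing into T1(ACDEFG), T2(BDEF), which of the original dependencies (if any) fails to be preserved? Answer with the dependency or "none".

Check BC → F: no single fragment contains all of {BCF}, and the restricted closure of {BC} across the fragments never reaches {F}.
BCE → F is preserved.
CF → A is preserved.
F → E is preserved.
CDF → E is preserved.
E → C is preserved.

BC -> F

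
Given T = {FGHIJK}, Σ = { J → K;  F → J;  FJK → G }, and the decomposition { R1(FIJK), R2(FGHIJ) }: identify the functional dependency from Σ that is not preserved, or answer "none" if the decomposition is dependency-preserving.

none

J → K lies within R1.
F → J lies within R1.
FJK → G: restricted closure across fragments reaches G.
Every dependency is enforceable on the fragments, so the decomposition is dependency-preserving.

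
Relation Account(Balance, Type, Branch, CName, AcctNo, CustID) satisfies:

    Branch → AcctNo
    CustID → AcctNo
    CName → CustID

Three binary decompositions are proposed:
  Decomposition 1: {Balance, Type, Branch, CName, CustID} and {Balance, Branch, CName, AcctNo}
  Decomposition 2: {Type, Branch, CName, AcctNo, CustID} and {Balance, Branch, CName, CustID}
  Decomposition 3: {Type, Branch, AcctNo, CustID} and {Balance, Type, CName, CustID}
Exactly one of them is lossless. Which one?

Decomposition 1: common = {Balance, Branch, CName}, closure = {Balance, Branch, CName, AcctNo, CustID} → lossless.
Decomposition 2: common = {Branch, CName, CustID}, closure = {Branch, CName, AcctNo, CustID} → lossy.
Decomposition 3: common = {Type, CustID}, closure = {Type, AcctNo, CustID} → lossy.

Decomposition 1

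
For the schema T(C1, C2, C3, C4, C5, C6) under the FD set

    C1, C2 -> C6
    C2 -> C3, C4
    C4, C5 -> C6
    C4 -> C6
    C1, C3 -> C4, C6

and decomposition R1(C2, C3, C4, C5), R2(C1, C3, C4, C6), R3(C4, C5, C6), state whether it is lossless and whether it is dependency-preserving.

Lossless test (chase): Rows 1 and 3 agree on C4, C5; apply C4, C5→C6 and equate their C6 entries. No row becomes fully distinguished — the join is lossy.
Dependency preservation: C1, C2 → C6 is not contained in any single fragment, but the restricted closure of its left-hand side across the fragments still reaches the right-hand side; the remaining FDs each lie inside some fragment. All dependencies are preserved.

lossy but dependency-preserving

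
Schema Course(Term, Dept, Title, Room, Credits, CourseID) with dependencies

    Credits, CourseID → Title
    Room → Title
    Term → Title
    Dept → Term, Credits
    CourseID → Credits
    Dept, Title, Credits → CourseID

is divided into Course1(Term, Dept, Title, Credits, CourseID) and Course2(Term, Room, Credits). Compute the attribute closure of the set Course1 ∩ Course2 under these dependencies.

Term, Title, Credits

Course1 ∩ Course2 = {Term, Credits}.
Term → Title applies, adding Title
Closure: {Term, Title, Credits}.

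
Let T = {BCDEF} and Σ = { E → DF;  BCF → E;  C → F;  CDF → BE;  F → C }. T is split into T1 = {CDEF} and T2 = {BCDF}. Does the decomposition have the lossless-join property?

Yes

Common attributes: T1 ∩ T2 = {CDF}.
Closure of {CDF}: CDF → BE applies, adding BE. So (CDF)⁺ = {BCDEF}.
This closure contains every attribute of T1, so T1 ∩ T2 → T1. The join is lossless.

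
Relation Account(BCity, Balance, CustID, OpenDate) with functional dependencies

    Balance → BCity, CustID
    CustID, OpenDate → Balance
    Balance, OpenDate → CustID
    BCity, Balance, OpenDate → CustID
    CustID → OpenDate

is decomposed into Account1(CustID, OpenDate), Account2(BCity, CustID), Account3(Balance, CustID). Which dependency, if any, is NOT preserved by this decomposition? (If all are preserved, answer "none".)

none

Balance → BCity, CustID: restricted closure across fragments reaches BCity, CustID.
CustID, OpenDate → Balance: restricted closure across fragments reaches Balance.
Balance, OpenDate → CustID: restricted closure across fragments reaches CustID.
BCity, Balance, OpenDate → CustID: restricted closure across fragments reaches CustID.
CustID → OpenDate lies within Account1.
Every dependency is enforceable on the fragments, so the decomposition is dependency-preserving.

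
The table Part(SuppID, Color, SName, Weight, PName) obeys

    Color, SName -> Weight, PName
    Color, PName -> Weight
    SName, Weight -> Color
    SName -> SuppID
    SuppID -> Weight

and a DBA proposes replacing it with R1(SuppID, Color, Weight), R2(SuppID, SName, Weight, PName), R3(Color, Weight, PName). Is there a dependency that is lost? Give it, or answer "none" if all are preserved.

SName, Weight -> Color

Check SName, Weight → Color: no single fragment contains all of {Color, SName, Weight}, and the restricted closure of {SName, Weight} across the fragments never reaches {Color}.
Color, SName → Weight, PName is preserved.
Color, PName → Weight is preserved.
SName → SuppID is preserved.
SuppID → Weight is preserved.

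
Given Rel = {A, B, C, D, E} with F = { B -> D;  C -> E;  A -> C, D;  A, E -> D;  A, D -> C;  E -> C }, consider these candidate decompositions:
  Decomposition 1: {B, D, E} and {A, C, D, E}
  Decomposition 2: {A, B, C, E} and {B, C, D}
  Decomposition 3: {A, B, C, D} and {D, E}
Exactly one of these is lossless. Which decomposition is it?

Decomposition 1: common = {D, E}, closure = {C, D, E} → lossy.
Decomposition 2: common = {B, C}, closure = {B, C, D, E} → lossless.
Decomposition 3: common = {D}, closure = {D} → lossy.

Decomposition 2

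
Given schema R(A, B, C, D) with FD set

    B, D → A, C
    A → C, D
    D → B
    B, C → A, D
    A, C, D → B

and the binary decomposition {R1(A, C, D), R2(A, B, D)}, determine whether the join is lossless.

Yes

Common attributes: R1 ∩ R2 = {A, D}.
Closure of {A, D}: A → C, D applies, adding C; D → B applies, adding B. So (A, D)⁺ = {A, B, C, D}.
This closure contains every attribute of R1, so R1 ∩ R2 → R1. The join is lossless.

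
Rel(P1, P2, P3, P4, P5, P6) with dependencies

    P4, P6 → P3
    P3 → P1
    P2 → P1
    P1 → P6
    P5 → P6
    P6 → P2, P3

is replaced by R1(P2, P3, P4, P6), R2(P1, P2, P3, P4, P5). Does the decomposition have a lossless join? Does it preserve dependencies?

Lossless test: (P2, P3, P4)⁺ = {P1, P2, P3, P4, P6}, which contains all of one fragment — lossless.
Dependency preservation: P1 → P6; P5 → P6 are not contained in any single fragment, but the restricted closure of each left-hand side across the fragments still reaches the right-hand side; the remaining FDs each lie inside some fragment. All dependencies are preserved.

lossless and dependency-preserving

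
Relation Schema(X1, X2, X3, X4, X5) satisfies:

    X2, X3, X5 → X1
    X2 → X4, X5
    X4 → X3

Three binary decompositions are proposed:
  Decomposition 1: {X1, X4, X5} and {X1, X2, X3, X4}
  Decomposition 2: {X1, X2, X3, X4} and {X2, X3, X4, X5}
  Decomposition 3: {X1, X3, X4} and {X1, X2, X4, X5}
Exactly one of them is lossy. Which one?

Decomposition 1: common = {X1, X4}, closure = {X1, X3, X4} → lossy.
Decomposition 2: common = {X2, X3, X4}, closure = {X1, X2, X3, X4, X5} → lossless.
Decomposition 3: common = {X1, X4}, closure = {X1, X3, X4} → lossless.

Decomposition 1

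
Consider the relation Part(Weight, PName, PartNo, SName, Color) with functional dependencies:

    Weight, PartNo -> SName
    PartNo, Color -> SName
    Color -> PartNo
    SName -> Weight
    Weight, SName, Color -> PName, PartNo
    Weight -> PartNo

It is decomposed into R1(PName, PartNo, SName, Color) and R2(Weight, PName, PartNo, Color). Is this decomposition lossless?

Yes

Common attributes: R1 ∩ R2 = {PName, PartNo, Color}.
Closure of {PName, PartNo, Color}: PartNo, Color → SName applies, adding SName; SName → Weight applies, adding Weight. So (PName, PartNo, Color)⁺ = {Weight, PName, PartNo, SName, Color}.
This closure contains every attribute of R1, so R1 ∩ R2 → R1. The join is lossless.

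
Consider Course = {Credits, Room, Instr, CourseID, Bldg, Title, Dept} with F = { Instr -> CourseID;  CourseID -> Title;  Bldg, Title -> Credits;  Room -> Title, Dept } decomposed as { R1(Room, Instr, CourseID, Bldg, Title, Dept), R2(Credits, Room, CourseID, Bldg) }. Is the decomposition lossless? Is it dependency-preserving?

lossless but not dependency-preserving

Lossless test: (Room, CourseID, Bldg)⁺ = {Credits, Room, CourseID, Bldg, Title, Dept}, which contains all of one fragment — lossless.
Dependency preservation: the restricted closure of {Bldg, Title} across the fragments never reaches {Credits}, so Bldg, Title → Credits cannot be enforced without a join — not preserved.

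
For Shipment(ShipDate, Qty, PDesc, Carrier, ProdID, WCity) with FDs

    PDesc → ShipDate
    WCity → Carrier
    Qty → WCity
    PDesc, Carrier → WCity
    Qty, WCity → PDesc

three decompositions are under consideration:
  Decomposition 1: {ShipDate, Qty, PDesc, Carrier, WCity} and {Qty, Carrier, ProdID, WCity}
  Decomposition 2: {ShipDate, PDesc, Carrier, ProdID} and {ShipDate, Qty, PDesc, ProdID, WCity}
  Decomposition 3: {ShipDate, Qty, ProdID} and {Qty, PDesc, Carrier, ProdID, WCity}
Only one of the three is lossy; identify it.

Decomposition 1: common = {Qty, Carrier, WCity}, closure = {ShipDate, Qty, PDesc, Carrier, WCity} → lossless.
Decomposition 2: common = {ShipDate, PDesc, ProdID}, closure = {ShipDate, PDesc, ProdID} → lossy.
Decomposition 3: common = {Qty, ProdID}, closure = {ShipDate, Qty, PDesc, Carrier, ProdID, WCity} → lossless.

Decomposition 2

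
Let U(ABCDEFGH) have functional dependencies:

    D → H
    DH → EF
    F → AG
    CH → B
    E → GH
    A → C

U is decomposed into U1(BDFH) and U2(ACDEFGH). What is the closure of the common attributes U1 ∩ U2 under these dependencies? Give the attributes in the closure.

U1 ∩ U2 = {DFH}.
DH → EF applies, adding E
F → AG applies, adding AG
A → C applies, adding C
CH → B applies, adding B
Closure: {ABCDEFGH}.

ABCDEFGH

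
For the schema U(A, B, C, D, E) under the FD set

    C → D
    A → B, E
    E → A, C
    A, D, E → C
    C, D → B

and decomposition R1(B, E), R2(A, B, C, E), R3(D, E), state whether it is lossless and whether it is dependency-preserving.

lossless but not dependency-preserving

Lossless test (chase): Rows 1 and 2 agree on E; apply E→A, C and equate their A, C entries. Rows 1 and 3 agree on E; apply E→A, C and equate their A, C entries. Rows 1 and 2 agree on C; apply C→D and equate their D entries. Rows 1 and 3 agree on C; apply C→D and equate their D entries. Rows 1 and 3 agree on A; apply A→B, E and equate their B, E entries. Row 1 is now all distinguished symbols — the join is lossless.
Dependency preservation: the restricted closure of {C} across the fragments never reaches {D}, so C → D cannot be enforced without a join — not preserved.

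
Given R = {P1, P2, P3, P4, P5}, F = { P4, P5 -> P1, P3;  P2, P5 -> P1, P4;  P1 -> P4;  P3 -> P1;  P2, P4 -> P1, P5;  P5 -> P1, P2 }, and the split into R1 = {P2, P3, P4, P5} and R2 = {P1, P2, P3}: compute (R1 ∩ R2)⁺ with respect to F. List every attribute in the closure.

R1 ∩ R2 = {P2, P3}.
P3 → P1 applies, adding P1
P1 → P4 applies, adding P4
P2, P4 → P1, P5 applies, adding P5
Closure: {P1, P2, P3, P4, P5}.

P1, P2, P3, P4, P5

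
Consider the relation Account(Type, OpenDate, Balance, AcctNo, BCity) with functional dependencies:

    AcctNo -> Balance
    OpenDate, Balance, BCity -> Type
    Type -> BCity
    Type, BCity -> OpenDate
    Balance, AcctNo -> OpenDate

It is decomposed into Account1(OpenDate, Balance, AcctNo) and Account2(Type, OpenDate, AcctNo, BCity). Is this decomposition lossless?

Yes

Common attributes: Account1 ∩ Account2 = {OpenDate, AcctNo}.
Closure of {OpenDate, AcctNo}: AcctNo → Balance applies, adding Balance. So (OpenDate, AcctNo)⁺ = {OpenDate, Balance, AcctNo}.
This closure contains every attribute of Account1, so Account1 ∩ Account2 → Account1. The join is lossless.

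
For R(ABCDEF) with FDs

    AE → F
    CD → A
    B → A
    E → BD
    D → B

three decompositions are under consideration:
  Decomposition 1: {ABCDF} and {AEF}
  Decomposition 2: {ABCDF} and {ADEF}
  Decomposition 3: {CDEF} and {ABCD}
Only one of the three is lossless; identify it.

Decomposition 3

Decomposition 1: common = {AF}, closure = {AF} → lossy.
Decomposition 2: common = {ADF}, closure = {ABDF} → lossy.
Decomposition 3: common = {CD}, closure = {ABCD} → lossless.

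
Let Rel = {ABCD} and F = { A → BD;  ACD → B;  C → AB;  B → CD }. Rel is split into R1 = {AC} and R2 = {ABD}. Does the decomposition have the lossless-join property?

Yes

Common attributes: R1 ∩ R2 = {A}.
Closure of {A}: A → BD applies, adding BD; B → CD applies, adding C. So (A)⁺ = {ABCD}.
This closure contains every attribute of R1, so R1 ∩ R2 → R1. The join is lossless.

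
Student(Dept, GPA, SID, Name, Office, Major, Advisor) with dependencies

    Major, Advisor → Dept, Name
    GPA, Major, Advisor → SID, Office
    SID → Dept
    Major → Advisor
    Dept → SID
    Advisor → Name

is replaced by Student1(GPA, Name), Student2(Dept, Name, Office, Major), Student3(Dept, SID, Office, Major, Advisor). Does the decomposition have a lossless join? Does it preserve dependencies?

Lossless test (chase): Rows 2 and 3 agree on Major; apply Major→Advisor and equate their Advisor entries. Rows 2 and 3 agree on Dept; apply Dept→SID and equate their SID entries. Rows 2 and 3 agree on Advisor; apply Advisor→Name and equate their Name entries. No row becomes fully distinguished — the join is lossy.
Dependency preservation: the restricted closure of {GPA, Major, Advisor} across the fragments never reaches {SID, Office}, so GPA, Major, Advisor → SID, Office cannot be enforced without a join — not preserved.

lossy and not dependency-preserving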